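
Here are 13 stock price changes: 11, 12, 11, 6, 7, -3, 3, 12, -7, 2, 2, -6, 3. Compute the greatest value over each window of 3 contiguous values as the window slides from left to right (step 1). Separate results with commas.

11 12 11 → max 12
12 11 6 → max 12
11 6 7 → max 11
6 7 -3 → max 7
7 -3 3 → max 7
-3 3 12 → max 12
3 12 -7 → max 12
12 -7 2 → max 12
-7 2 2 → max 2
2 2 -6 → max 2
2 -6 3 → max 3

12, 12, 11, 7, 7, 12, 12, 12, 2, 2, 3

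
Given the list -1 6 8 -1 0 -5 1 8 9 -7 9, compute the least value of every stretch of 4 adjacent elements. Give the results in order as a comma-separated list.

Sliding a size-4 window across the 11 values:
-1 6 8 -1 → min -1
6 8 -1 0 → min -1
8 -1 0 -5 → min -5
-1 0 -5 1 → min -5
0 -5 1 8 → min -5
-5 1 8 9 → min -5
1 8 9 -7 → min -7
8 9 -7 9 → min -7

-1, -1, -5, -5, -5, -5, -7, -7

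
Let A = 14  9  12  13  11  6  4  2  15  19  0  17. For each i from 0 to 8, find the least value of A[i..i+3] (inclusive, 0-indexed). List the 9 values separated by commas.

9, 9, 6, 4, 2, 2, 2, 0, 0

14 9 12 13 → min 9
9 12 13 11 → min 9
12 13 11 6 → min 6
13 11 6 4 → min 4
11 6 4 2 → min 2
6 4 2 15 → min 2
4 2 15 19 → min 2
2 15 19 0 → min 0
15 19 0 17 → min 0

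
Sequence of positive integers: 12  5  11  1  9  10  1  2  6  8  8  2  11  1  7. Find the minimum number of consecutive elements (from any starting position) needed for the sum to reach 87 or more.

Extend right; whenever the sum reaches 87, record the length and shrink from the left:
add 12: running sum 12 < 87
add 5: running sum 17 < 87
add 11: running sum 28 < 87
add 1: running sum 29 < 87
add 9: running sum 38 < 87
add 10: running sum 48 < 87
add 1: running sum 49 < 87
add 2: running sum 51 < 87
add 6: running sum 57 < 87
add 8: running sum 65 < 87
add 8: running sum 73 < 87
add 2: running sum 75 < 87
add 11: running sum 86 < 87
add 1: shortest ending here [12, 5, 11, 1, 9, 10, 1, 2, 6, 8, 8, 2, 11, 1] sum 87, len 14
add 7: shortest ending here [12, 5, 11, 1, 9, 10, 1, 2, 6, 8, 8, 2, 11, 1, 7] sum 94, len 15
Shortest qualifying length: 14.

14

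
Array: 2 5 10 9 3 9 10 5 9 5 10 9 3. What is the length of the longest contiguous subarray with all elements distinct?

5

add 2: [2] len 1
add 5: [2, 5] len 2
add 10: [2, 5, 10] len 3
add 9: [2, 5, 10, 9] len 4
add 3: [2, 5, 10, 9, 3] len 5
add 9 (repeat 9, move left end past it): [3, 9] len 2
add 10: [3, 9, 10] len 3
add 5: [3, 9, 10, 5] len 4
add 9 (repeat 9, move left end past it): [10, 5, 9] len 3
add 5 (repeat 5, move left end past it): [9, 5] len 2
add 10: [9, 5, 10] len 3
add 9 (repeat 9, move left end past it): [5, 10, 9] len 3
add 3: [5, 10, 9, 3] len 4
Longest all-distinct length: 5.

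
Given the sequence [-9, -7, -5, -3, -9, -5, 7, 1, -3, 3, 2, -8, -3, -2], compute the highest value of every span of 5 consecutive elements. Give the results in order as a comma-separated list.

-3, -3, 7, 7, 7, 7, 7, 3, 3, 3

[-9, -7, -5, -3, -9] → max -3
[-7, -5, -3, -9, -5] → max -3
[-5, -3, -9, -5, 7] → max 7
[-3, -9, -5, 7, 1] → max 7
[-9, -5, 7, 1, -3] → max 7
[-5, 7, 1, -3, 3] → max 7
[7, 1, -3, 3, 2] → max 7
[1, -3, 3, 2, -8] → max 3
[-3, 3, 2, -8, -3] → max 3
[3, 2, -8, -3, -2] → max 3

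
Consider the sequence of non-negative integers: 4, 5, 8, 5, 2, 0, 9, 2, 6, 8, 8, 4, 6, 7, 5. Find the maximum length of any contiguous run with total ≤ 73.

add 4: [4] sum 4, len 1
add 5: [4, 5] sum 9, len 2
add 8: [4, 5, 8] sum 17, len 3
add 5: [4, 5, 8, 5] sum 22, len 4
add 2: [4, 5, 8, 5, 2] sum 24, len 5
add 0: [4, 5, 8, 5, 2, 0] sum 24, len 6
add 9: [4, 5, 8, 5, 2, 0, 9] sum 33, len 7
add 2: [4, 5, 8, 5, 2, 0, 9, 2] sum 35, len 8
add 6: [4, 5, 8, 5, 2, 0, 9, 2, 6] sum 41, len 9
add 8: [4, 5, 8, 5, 2, 0, 9, 2, 6, 8] sum 49, len 10
add 8: [4, 5, 8, 5, 2, 0, 9, 2, 6, 8, 8] sum 57, len 11
add 4: [4, 5, 8, 5, 2, 0, 9, 2, 6, 8, 8, 4] sum 61, len 12
add 6: [4, 5, 8, 5, 2, 0, 9, 2, 6, 8, 8, 4, 6] sum 67, len 13
add 7: [5, 8, 5, 2, 0, 9, 2, 6, 8, 8, 4, 6, 7] sum 70, len 13
add 5: [8, 5, 2, 0, 9, 2, 6, 8, 8, 4, 6, 7, 5] sum 70, len 13
Longest length seen: 13.

13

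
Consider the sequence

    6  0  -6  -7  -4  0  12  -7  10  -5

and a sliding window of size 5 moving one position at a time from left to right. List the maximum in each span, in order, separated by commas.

Sliding a size-5 window across the 10 values:
6 0 -6 -7 -4 → max 6
0 -6 -7 -4 0 → max 0
-6 -7 -4 0 12 → max 12
-7 -4 0 12 -7 → max 12
-4 0 12 -7 10 → max 12
0 12 -7 10 -5 → max 12

6, 0, 12, 12, 12, 12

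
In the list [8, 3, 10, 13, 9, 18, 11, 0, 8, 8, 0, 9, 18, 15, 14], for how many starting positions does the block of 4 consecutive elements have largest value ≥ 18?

7

(8, 3, 10, 13) → max 13
(3, 10, 13, 9) → max 13
(10, 13, 9, 18) → max 18  ≥ 18 ✓
(13, 9, 18, 11) → max 18  ≥ 18 ✓
(9, 18, 11, 0) → max 18  ≥ 18 ✓
(18, 11, 0, 8) → max 18  ≥ 18 ✓
(11, 0, 8, 8) → max 11
(0, 8, 8, 0) → max 8
(8, 8, 0, 9) → max 9
(8, 0, 9, 18) → max 18  ≥ 18 ✓
(0, 9, 18, 15) → max 18  ≥ 18 ✓
(9, 18, 15, 14) → max 18  ≥ 18 ✓
7 windows satisfy the condition.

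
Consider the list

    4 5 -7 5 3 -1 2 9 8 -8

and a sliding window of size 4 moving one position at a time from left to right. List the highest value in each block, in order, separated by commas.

5, 5, 5, 5, 9, 9, 9

Sliding a size-4 window across the 10 values:
4 5 -7 5 → max 5
5 -7 5 3 → max 5
-7 5 3 -1 → max 5
5 3 -1 2 → max 5
3 -1 2 9 → max 9
-1 2 9 8 → max 9
2 9 8 -8 → max 9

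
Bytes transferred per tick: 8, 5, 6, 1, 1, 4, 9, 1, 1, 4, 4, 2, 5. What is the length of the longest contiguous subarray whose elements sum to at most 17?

[8] sum 8 len 1
[8, 5] sum 13 len 2
[5, 6] sum 11 len 2
[5, 6, 1] sum 12 len 3
[5, 6, 1, 1] sum 13 len 4
[5, 6, 1, 1, 4] sum 17 len 5
[1, 1, 4, 9] sum 15 len 4
[1, 1, 4, 9, 1] sum 16 len 5
[1, 1, 4, 9, 1, 1] sum 17 len 6
[9, 1, 1, 4] sum 15 len 4
[1, 1, 4, 4] sum 10 len 4
[1, 1, 4, 4, 2] sum 12 len 5
[1, 1, 4, 4, 2, 5] sum 17 len 6
Longest length seen: 6.

6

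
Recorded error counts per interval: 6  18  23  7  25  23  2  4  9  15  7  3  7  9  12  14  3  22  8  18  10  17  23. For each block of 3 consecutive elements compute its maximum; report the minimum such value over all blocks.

7

6 18 23 → max 23
18 23 7 → max 23
23 7 25 → max 25
7 25 23 → max 25
25 23 2 → max 25
23 2 4 → max 23
2 4 9 → max 9
4 9 15 → max 15
9 15 7 → max 15
15 7 3 → max 15
7 3 7 → max 7
3 7 9 → max 9
7 9 12 → max 12
9 12 14 → max 14
12 14 3 → max 14
14 3 22 → max 22
3 22 8 → max 22
22 8 18 → max 22
8 18 10 → max 18
18 10 17 → max 18
10 17 23 → max 23
Minimum of these is 7.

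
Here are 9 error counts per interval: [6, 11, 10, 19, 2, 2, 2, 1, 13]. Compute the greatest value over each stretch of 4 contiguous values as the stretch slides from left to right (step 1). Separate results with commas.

19, 19, 19, 19, 2, 13

6 11 10 19 → max 19
11 10 19 2 → max 19
10 19 2 2 → max 19
19 2 2 2 → max 19
2 2 2 1 → max 2
2 2 1 13 → max 13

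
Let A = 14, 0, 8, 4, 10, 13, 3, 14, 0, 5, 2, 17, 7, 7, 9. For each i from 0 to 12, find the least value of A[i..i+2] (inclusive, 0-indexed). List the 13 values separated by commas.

0, 0, 4, 4, 3, 3, 0, 0, 0, 2, 2, 7, 7

(14, 0, 8) → min 0
(0, 8, 4) → min 0
(8, 4, 10) → min 4
(4, 10, 13) → min 4
(10, 13, 3) → min 3
(13, 3, 14) → min 3
(3, 14, 0) → min 0
(14, 0, 5) → min 0
(0, 5, 2) → min 0
(5, 2, 17) → min 2
(2, 17, 7) → min 2
(17, 7, 7) → min 7
(7, 7, 9) → min 7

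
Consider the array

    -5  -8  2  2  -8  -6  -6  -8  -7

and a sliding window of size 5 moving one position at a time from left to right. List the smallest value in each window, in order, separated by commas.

-8, -8, -8, -8, -8

(-5, -8, 2, 2, -8) → min -8
(-8, 2, 2, -8, -6) → min -8
(2, 2, -8, -6, -6) → min -8
(2, -8, -6, -6, -8) → min -8
(-8, -6, -6, -8, -7) → min -8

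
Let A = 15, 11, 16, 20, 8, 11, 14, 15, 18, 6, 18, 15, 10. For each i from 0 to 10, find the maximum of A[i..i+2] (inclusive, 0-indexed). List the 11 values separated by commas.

16, 20, 20, 20, 14, 15, 18, 18, 18, 18, 18

Sliding a size-3 window across the 13 values:
[15, 11, 16] → max 16
[11, 16, 20] → max 20
[16, 20, 8] → max 20
[20, 8, 11] → max 20
[8, 11, 14] → max 14
[11, 14, 15] → max 15
[14, 15, 18] → max 18
[15, 18, 6] → max 18
[18, 6, 18] → max 18
[6, 18, 15] → max 18
[18, 15, 10] → max 18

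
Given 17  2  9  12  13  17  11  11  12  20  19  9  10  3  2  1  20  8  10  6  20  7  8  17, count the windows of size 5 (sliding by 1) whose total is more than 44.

15

(17, 2, 9, 12, 13) → sum 53  > 44 ✓
(2, 9, 12, 13, 17) → sum 53  > 44 ✓
(9, 12, 13, 17, 11) → sum 62  > 44 ✓
(12, 13, 17, 11, 11) → sum 64  > 44 ✓
(13, 17, 11, 11, 12) → sum 64  > 44 ✓
(17, 11, 11, 12, 20) → sum 71  > 44 ✓
(11, 11, 12, 20, 19) → sum 73  > 44 ✓
(11, 12, 20, 19, 9) → sum 71  > 44 ✓
(12, 20, 19, 9, 10) → sum 70  > 44 ✓
(20, 19, 9, 10, 3) → sum 61  > 44 ✓
(19, 9, 10, 3, 2) → sum 43
(9, 10, 3, 2, 1) → sum 25
(10, 3, 2, 1, 20) → sum 36
(3, 2, 1, 20, 8) → sum 34
(2, 1, 20, 8, 10) → sum 41
(1, 20, 8, 10, 6) → sum 45  > 44 ✓
(20, 8, 10, 6, 20) → sum 64  > 44 ✓
(8, 10, 6, 20, 7) → sum 51  > 44 ✓
(10, 6, 20, 7, 8) → sum 51  > 44 ✓
(6, 20, 7, 8, 17) → sum 58  > 44 ✓
15 windows satisfy the condition.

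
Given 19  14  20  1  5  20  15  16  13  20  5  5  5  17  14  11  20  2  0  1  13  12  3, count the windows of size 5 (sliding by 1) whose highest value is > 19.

19 14 20 1 5 → max 20  > 19 ✓
14 20 1 5 20 → max 20  > 19 ✓
20 1 5 20 15 → max 20  > 19 ✓
1 5 20 15 16 → max 20  > 19 ✓
5 20 15 16 13 → max 20  > 19 ✓
20 15 16 13 20 → max 20  > 19 ✓
15 16 13 20 5 → max 20  > 19 ✓
16 13 20 5 5 → max 20  > 19 ✓
13 20 5 5 5 → max 20  > 19 ✓
20 5 5 5 17 → max 20  > 19 ✓
5 5 5 17 14 → max 17
5 5 17 14 11 → max 17
5 17 14 11 20 → max 20  > 19 ✓
17 14 11 20 2 → max 20  > 19 ✓
14 11 20 2 0 → max 20  > 19 ✓
11 20 2 0 1 → max 20  > 19 ✓
20 2 0 1 13 → max 20  > 19 ✓
2 0 1 13 12 → max 13
0 1 13 12 3 → max 13
15 windows satisfy the condition.

15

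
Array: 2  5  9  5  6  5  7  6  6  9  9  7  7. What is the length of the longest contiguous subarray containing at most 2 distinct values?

4

add 2: window [2] (1 distinct), len 1
add 5: window [2, 5] (2 distinct), len 2
add 9: window [5, 9] (2 distinct), len 2
add 5: window [5, 9, 5] (2 distinct), len 3
add 6: window [5, 6] (2 distinct), len 2
add 5: window [5, 6, 5] (2 distinct), len 3
add 7: window [5, 7] (2 distinct), len 2
add 6: window [7, 6] (2 distinct), len 2
add 6: window [7, 6, 6] (2 distinct), len 3
add 9: window [6, 6, 9] (2 distinct), len 3
add 9: window [6, 6, 9, 9] (2 distinct), len 4
add 7: window [9, 9, 7] (2 distinct), len 3
add 7: window [9, 9, 7, 7] (2 distinct), len 4
Longest length with ≤2 distinct: 4.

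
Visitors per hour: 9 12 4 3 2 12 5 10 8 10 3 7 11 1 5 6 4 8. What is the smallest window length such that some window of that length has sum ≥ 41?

5

add 9: running sum 9 < 41
add 12: running sum 21 < 41
add 4: running sum 25 < 41
add 3: running sum 28 < 41
add 2: running sum 30 < 41
add 12: shortest ending here [9, 12, 4, 3, 2, 12] sum 42, len 6
add 5: shortest ending here [9, 12, 4, 3, 2, 12, 5] sum 47, len 7
add 10: shortest ending here [12, 4, 3, 2, 12, 5, 10] sum 48, len 7
add 8: shortest ending here [4, 3, 2, 12, 5, 10, 8] sum 44, len 7
add 10: shortest ending here [12, 5, 10, 8, 10] sum 45, len 5
add 3: shortest ending here [12, 5, 10, 8, 10, 3] sum 48, len 6
add 7: shortest ending here [5, 10, 8, 10, 3, 7] sum 43, len 6
add 11: shortest ending here [10, 8, 10, 3, 7, 11] sum 49, len 6
add 1: shortest ending here [10, 8, 10, 3, 7, 11, 1] sum 50, len 7
add 5: shortest ending here [8, 10, 3, 7, 11, 1, 5] sum 45, len 7
add 6: shortest ending here [10, 3, 7, 11, 1, 5, 6] sum 43, len 7
add 4: shortest ending here [10, 3, 7, 11, 1, 5, 6, 4] sum 47, len 8
add 8: shortest ending here [7, 11, 1, 5, 6, 4, 8] sum 42, len 7
Shortest qualifying length: 5.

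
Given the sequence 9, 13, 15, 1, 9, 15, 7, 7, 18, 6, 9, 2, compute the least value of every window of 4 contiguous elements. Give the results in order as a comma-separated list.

1, 1, 1, 1, 7, 7, 6, 6, 2

9 13 15 1 → min 1
13 15 1 9 → min 1
15 1 9 15 → min 1
1 9 15 7 → min 1
9 15 7 7 → min 7
15 7 7 18 → min 7
7 7 18 6 → min 6
7 18 6 9 → min 6
18 6 9 2 → min 2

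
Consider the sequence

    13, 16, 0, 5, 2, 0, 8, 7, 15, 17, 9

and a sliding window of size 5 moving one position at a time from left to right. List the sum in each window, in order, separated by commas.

Sliding a size-5 window across the 11 values:
[13, 16, 0, 5, 2] → sum 36
[16, 0, 5, 2, 0] → sum 23
[0, 5, 2, 0, 8] → sum 15
[5, 2, 0, 8, 7] → sum 22
[2, 0, 8, 7, 15] → sum 32
[0, 8, 7, 15, 17] → sum 47
[8, 7, 15, 17, 9] → sum 56

36, 23, 15, 22, 32, 47, 56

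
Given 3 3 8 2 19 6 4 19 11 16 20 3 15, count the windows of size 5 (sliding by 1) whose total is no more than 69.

3 3 8 2 19 → sum 35  ≤ 69 ✓
3 8 2 19 6 → sum 38  ≤ 69 ✓
8 2 19 6 4 → sum 39  ≤ 69 ✓
2 19 6 4 19 → sum 50  ≤ 69 ✓
19 6 4 19 11 → sum 59  ≤ 69 ✓
6 4 19 11 16 → sum 56  ≤ 69 ✓
4 19 11 16 20 → sum 70
19 11 16 20 3 → sum 69  ≤ 69 ✓
11 16 20 3 15 → sum 65  ≤ 69 ✓
8 windows satisfy the condition.

8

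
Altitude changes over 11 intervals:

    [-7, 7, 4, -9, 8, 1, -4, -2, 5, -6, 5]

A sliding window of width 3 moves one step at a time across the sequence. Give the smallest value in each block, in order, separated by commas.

-7, -9, -9, -9, -4, -4, -4, -6, -6

[-7, 7, 4] → min -7
[7, 4, -9] → min -9
[4, -9, 8] → min -9
[-9, 8, 1] → min -9
[8, 1, -4] → min -4
[1, -4, -2] → min -4
[-4, -2, 5] → min -4
[-2, 5, -6] → min -6
[5, -6, 5] → min -6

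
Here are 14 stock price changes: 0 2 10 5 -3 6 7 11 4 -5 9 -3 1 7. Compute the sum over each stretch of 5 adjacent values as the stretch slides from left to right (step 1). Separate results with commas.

(0, 2, 10, 5, -3) → sum 14
(2, 10, 5, -3, 6) → sum 20
(10, 5, -3, 6, 7) → sum 25
(5, -3, 6, 7, 11) → sum 26
(-3, 6, 7, 11, 4) → sum 25
(6, 7, 11, 4, -5) → sum 23
(7, 11, 4, -5, 9) → sum 26
(11, 4, -5, 9, -3) → sum 16
(4, -5, 9, -3, 1) → sum 6
(-5, 9, -3, 1, 7) → sum 9

14, 20, 25, 26, 25, 23, 26, 16, 6, 9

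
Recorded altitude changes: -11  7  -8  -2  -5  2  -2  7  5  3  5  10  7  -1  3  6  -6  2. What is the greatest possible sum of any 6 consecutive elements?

37

(-11, 7, -8, -2, -5, 2) → sum -17
(7, -8, -2, -5, 2, -2) → sum -8
(-8, -2, -5, 2, -2, 7) → sum -8
(-2, -5, 2, -2, 7, 5) → sum 5
(-5, 2, -2, 7, 5, 3) → sum 10
(2, -2, 7, 5, 3, 5) → sum 20
(-2, 7, 5, 3, 5, 10) → sum 28
(7, 5, 3, 5, 10, 7) → sum 37
(5, 3, 5, 10, 7, -1) → sum 29
(3, 5, 10, 7, -1, 3) → sum 27
(5, 10, 7, -1, 3, 6) → sum 30
(10, 7, -1, 3, 6, -6) → sum 19
(7, -1, 3, 6, -6, 2) → sum 11
Greatest of these is 37.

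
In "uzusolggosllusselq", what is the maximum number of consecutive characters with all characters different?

6

[u] len 1
[u, z] len 2
[z, u] len 2
[z, u, s] len 3
[z, u, s, o] len 4
[z, u, s, o, l] len 5
[z, u, s, o, l, g] len 6
[g] len 1
[g, o] len 2
[g, o, s] len 3
[g, o, s, l] len 4
[l] len 1
[l, u] len 2
[l, u, s] len 3
[s] len 1
[s, e] len 2
[s, e, l] len 3
[s, e, l, q] len 4
Longest all-distinct length: 6.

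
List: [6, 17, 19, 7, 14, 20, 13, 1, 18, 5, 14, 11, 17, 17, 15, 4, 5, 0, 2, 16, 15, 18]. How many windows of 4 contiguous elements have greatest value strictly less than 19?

6 17 19 7 → max 19
17 19 7 14 → max 19
19 7 14 20 → max 20
7 14 20 13 → max 20
14 20 13 1 → max 20
20 13 1 18 → max 20
13 1 18 5 → max 18  < 19 ✓
1 18 5 14 → max 18  < 19 ✓
18 5 14 11 → max 18  < 19 ✓
5 14 11 17 → max 17  < 19 ✓
14 11 17 17 → max 17  < 19 ✓
11 17 17 15 → max 17  < 19 ✓
17 17 15 4 → max 17  < 19 ✓
17 15 4 5 → max 17  < 19 ✓
15 4 5 0 → max 15  < 19 ✓
4 5 0 2 → max 5  < 19 ✓
5 0 2 16 → max 16  < 19 ✓
0 2 16 15 → max 16  < 19 ✓
2 16 15 18 → max 18  < 19 ✓
13 windows satisfy the condition.

13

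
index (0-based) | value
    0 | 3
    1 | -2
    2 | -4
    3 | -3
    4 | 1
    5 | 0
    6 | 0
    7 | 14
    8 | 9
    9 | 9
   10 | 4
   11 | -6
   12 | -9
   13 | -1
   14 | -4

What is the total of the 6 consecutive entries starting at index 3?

21

Elements at indices 3..8: -3, 1, 0, 0, 14, 9
sum(-3, 1, 0, 0, 14, 9) = 21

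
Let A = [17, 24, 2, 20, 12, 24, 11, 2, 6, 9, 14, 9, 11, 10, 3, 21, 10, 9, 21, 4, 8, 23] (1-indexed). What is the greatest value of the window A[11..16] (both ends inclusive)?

21

Elements at indices 11..16: 14, 9, 11, 10, 3, 21
max(14, 9, 11, 10, 3, 21) = 21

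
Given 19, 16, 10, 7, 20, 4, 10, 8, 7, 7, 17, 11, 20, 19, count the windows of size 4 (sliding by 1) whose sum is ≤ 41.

5

[19, 16, 10, 7] → sum 52
[16, 10, 7, 20] → sum 53
[10, 7, 20, 4] → sum 41  ≤ 41 ✓
[7, 20, 4, 10] → sum 41  ≤ 41 ✓
[20, 4, 10, 8] → sum 42
[4, 10, 8, 7] → sum 29  ≤ 41 ✓
[10, 8, 7, 7] → sum 32  ≤ 41 ✓
[8, 7, 7, 17] → sum 39  ≤ 41 ✓
[7, 7, 17, 11] → sum 42
[7, 17, 11, 20] → sum 55
[17, 11, 20, 19] → sum 67
5 windows satisfy the condition.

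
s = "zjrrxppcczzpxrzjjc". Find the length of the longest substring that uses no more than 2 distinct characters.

4

Extend right; when distinct count exceeds 2, shrink from the left:
[z] 1 distinct, len 1
[z, j] 2 distinct, len 2
[j, r] 2 distinct, len 2
[j, r, r] 2 distinct, len 3
[r, r, x] 2 distinct, len 3
[x, p] 2 distinct, len 2
[x, p, p] 2 distinct, len 3
[p, p, c] 2 distinct, len 3
[p, p, c, c] 2 distinct, len 4
[c, c, z] 2 distinct, len 3
[c, c, z, z] 2 distinct, len 4
[z, z, p] 2 distinct, len 3
[p, x] 2 distinct, len 2
[x, r] 2 distinct, len 2
[r, z] 2 distinct, len 2
[z, j] 2 distinct, len 2
[z, j, j] 2 distinct, len 3
[j, j, c] 2 distinct, len 3
Longest length with ≤2 distinct: 4.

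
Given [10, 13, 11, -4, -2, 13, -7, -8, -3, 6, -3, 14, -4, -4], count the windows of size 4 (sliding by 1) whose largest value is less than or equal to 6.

2

[10, 13, 11, -4] → max 13
[13, 11, -4, -2] → max 13
[11, -4, -2, 13] → max 13
[-4, -2, 13, -7] → max 13
[-2, 13, -7, -8] → max 13
[13, -7, -8, -3] → max 13
[-7, -8, -3, 6] → max 6  ≤ 6 ✓
[-8, -3, 6, -3] → max 6  ≤ 6 ✓
[-3, 6, -3, 14] → max 14
[6, -3, 14, -4] → max 14
[-3, 14, -4, -4] → max 14
2 windows satisfy the condition.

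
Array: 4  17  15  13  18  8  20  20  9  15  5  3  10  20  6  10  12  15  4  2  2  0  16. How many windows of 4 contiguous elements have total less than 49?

12

(4, 17, 15, 13) → sum 49
(17, 15, 13, 18) → sum 63
(15, 13, 18, 8) → sum 54
(13, 18, 8, 20) → sum 59
(18, 8, 20, 20) → sum 66
(8, 20, 20, 9) → sum 57
(20, 20, 9, 15) → sum 64
(20, 9, 15, 5) → sum 49
(9, 15, 5, 3) → sum 32  < 49 ✓
(15, 5, 3, 10) → sum 33  < 49 ✓
(5, 3, 10, 20) → sum 38  < 49 ✓
(3, 10, 20, 6) → sum 39  < 49 ✓
(10, 20, 6, 10) → sum 46  < 49 ✓
(20, 6, 10, 12) → sum 48  < 49 ✓
(6, 10, 12, 15) → sum 43  < 49 ✓
(10, 12, 15, 4) → sum 41  < 49 ✓
(12, 15, 4, 2) → sum 33  < 49 ✓
(15, 4, 2, 2) → sum 23  < 49 ✓
(4, 2, 2, 0) → sum 8  < 49 ✓
(2, 2, 0, 16) → sum 20  < 49 ✓
12 windows satisfy the condition.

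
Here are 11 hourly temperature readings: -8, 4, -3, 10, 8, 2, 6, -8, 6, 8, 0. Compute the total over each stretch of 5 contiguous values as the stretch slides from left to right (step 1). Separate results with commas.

Sliding a size-5 window across the 11 values:
(-8, 4, -3, 10, 8) → sum 11
(4, -3, 10, 8, 2) → sum 21
(-3, 10, 8, 2, 6) → sum 23
(10, 8, 2, 6, -8) → sum 18
(8, 2, 6, -8, 6) → sum 14
(2, 6, -8, 6, 8) → sum 14
(6, -8, 6, 8, 0) → sum 12

11, 21, 23, 18, 14, 14, 12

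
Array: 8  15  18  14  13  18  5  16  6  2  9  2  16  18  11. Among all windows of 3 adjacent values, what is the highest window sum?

Window sums for each of the 13 positions:
(8, 15, 18) → sum 41
(15, 18, 14) → sum 47
(18, 14, 13) → sum 45
(14, 13, 18) → sum 45
(13, 18, 5) → sum 36
(18, 5, 16) → sum 39
(5, 16, 6) → sum 27
(16, 6, 2) → sum 24
(6, 2, 9) → sum 17
(2, 9, 2) → sum 13
(9, 2, 16) → sum 27
(2, 16, 18) → sum 36
(16, 18, 11) → sum 45
Highest of these is 47.

47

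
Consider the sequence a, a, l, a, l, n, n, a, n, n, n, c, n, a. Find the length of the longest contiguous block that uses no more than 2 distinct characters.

Extend right; when distinct count exceeds 2, shrink from the left:
add a: window [a] (1 distinct), len 1
add a: window [a, a] (1 distinct), len 2
add l: window [a, a, l] (2 distinct), len 3
add a: window [a, a, l, a] (2 distinct), len 4
add l: window [a, a, l, a, l] (2 distinct), len 5
add n: window [l, n] (2 distinct), len 2
add n: window [l, n, n] (2 distinct), len 3
add a: window [n, n, a] (2 distinct), len 3
add n: window [n, n, a, n] (2 distinct), len 4
add n: window [n, n, a, n, n] (2 distinct), len 5
add n: window [n, n, a, n, n, n] (2 distinct), len 6
add c: window [n, n, n, c] (2 distinct), len 4
add n: window [n, n, n, c, n] (2 distinct), len 5
add a: window [n, a] (2 distinct), len 2
Longest length with ≤2 distinct: 6.

6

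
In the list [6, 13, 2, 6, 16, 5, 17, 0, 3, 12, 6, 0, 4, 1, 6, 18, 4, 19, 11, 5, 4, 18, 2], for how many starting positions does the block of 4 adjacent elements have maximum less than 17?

8

6 13 2 6 → max 13  < 17 ✓
13 2 6 16 → max 16  < 17 ✓
2 6 16 5 → max 16  < 17 ✓
6 16 5 17 → max 17
16 5 17 0 → max 17
5 17 0 3 → max 17
17 0 3 12 → max 17
0 3 12 6 → max 12  < 17 ✓
3 12 6 0 → max 12  < 17 ✓
12 6 0 4 → max 12  < 17 ✓
6 0 4 1 → max 6  < 17 ✓
0 4 1 6 → max 6  < 17 ✓
4 1 6 18 → max 18
1 6 18 4 → max 18
6 18 4 19 → max 19
18 4 19 11 → max 19
4 19 11 5 → max 19
19 11 5 4 → max 19
11 5 4 18 → max 18
5 4 18 2 → max 18
8 windows satisfy the condition.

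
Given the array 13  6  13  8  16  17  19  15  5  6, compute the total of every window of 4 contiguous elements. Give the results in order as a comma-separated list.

(13, 6, 13, 8) → sum 40
(6, 13, 8, 16) → sum 43
(13, 8, 16, 17) → sum 54
(8, 16, 17, 19) → sum 60
(16, 17, 19, 15) → sum 67
(17, 19, 15, 5) → sum 56
(19, 15, 5, 6) → sum 45

40, 43, 54, 60, 67, 56, 45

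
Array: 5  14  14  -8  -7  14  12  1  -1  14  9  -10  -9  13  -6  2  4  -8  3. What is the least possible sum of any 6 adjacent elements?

-6

[5, 14, 14, -8, -7, 14] → sum 32
[14, 14, -8, -7, 14, 12] → sum 39
[14, -8, -7, 14, 12, 1] → sum 26
[-8, -7, 14, 12, 1, -1] → sum 11
[-7, 14, 12, 1, -1, 14] → sum 33
[14, 12, 1, -1, 14, 9] → sum 49
[12, 1, -1, 14, 9, -10] → sum 25
[1, -1, 14, 9, -10, -9] → sum 4
[-1, 14, 9, -10, -9, 13] → sum 16
[14, 9, -10, -9, 13, -6] → sum 11
[9, -10, -9, 13, -6, 2] → sum -1
[-10, -9, 13, -6, 2, 4] → sum -6
[-9, 13, -6, 2, 4, -8] → sum -4
[13, -6, 2, 4, -8, 3] → sum 8
Least of these is -6.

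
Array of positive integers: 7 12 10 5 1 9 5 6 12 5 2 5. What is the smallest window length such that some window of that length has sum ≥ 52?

8

add 7: running sum 7 < 52
add 12: running sum 19 < 52
add 10: running sum 29 < 52
add 5: running sum 34 < 52
add 1: running sum 35 < 52
add 9: running sum 44 < 52
add 5: running sum 49 < 52
end 7: [7, 12, 10, 5, 1, 9, 5, 6] sum 55, len 8
end 8: [12, 10, 5, 1, 9, 5, 6, 12] sum 60, len 8
end 9: [10, 5, 1, 9, 5, 6, 12, 5] sum 53, len 8
end 10: [10, 5, 1, 9, 5, 6, 12, 5, 2] sum 55, len 9
end 11: [10, 5, 1, 9, 5, 6, 12, 5, 2, 5] sum 60, len 10
Shortest qualifying length: 8.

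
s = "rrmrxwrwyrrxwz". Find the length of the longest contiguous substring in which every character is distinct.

4

add r: [r] len 1
add r (repeat r, move left end past it): [r] len 1
add m: [r, m] len 2
add r (repeat r, move left end past it): [m, r] len 2
add x: [m, r, x] len 3
add w: [m, r, x, w] len 4
add r (repeat r, move left end past it): [x, w, r] len 3
add w (repeat w, move left end past it): [r, w] len 2
add y: [r, w, y] len 3
add r (repeat r, move left end past it): [w, y, r] len 3
add r (repeat r, move left end past it): [r] len 1
add x: [r, x] len 2
add w: [r, x, w] len 3
add z: [r, x, w, z] len 4
Longest all-distinct length: 4.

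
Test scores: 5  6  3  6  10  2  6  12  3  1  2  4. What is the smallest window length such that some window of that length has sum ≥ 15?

2

add 5: running sum 5 < 15
add 6: running sum 11 < 15
add 3: running sum 14 < 15
end 3: [6, 3, 6] sum 15, len 3
end 4: [6, 10] sum 16, len 2
end 5: [6, 10, 2] sum 18, len 3
end 6: [10, 2, 6] sum 18, len 3
end 7: [6, 12] sum 18, len 2
end 8: [12, 3] sum 15, len 2
end 9: [12, 3, 1] sum 16, len 3
end 10: [12, 3, 1, 2] sum 18, len 4
end 11: [12, 3, 1, 2, 4] sum 22, len 5
Shortest qualifying length: 2.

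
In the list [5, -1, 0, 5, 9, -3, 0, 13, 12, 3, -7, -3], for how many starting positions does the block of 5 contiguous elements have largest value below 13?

(5, -1, 0, 5, 9) → max 9  < 13 ✓
(-1, 0, 5, 9, -3) → max 9  < 13 ✓
(0, 5, 9, -3, 0) → max 9  < 13 ✓
(5, 9, -3, 0, 13) → max 13
(9, -3, 0, 13, 12) → max 13
(-3, 0, 13, 12, 3) → max 13
(0, 13, 12, 3, -7) → max 13
(13, 12, 3, -7, -3) → max 13
3 windows satisfy the condition.

3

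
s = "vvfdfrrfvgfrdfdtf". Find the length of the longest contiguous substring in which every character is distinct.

[v] len 1
[v] len 1
[v, f] len 2
[v, f, d] len 3
[d, f] len 2
[d, f, r] len 3
[r] len 1
[r, f] len 2
[r, f, v] len 3
[r, f, v, g] len 4
[v, g, f] len 3
[v, g, f, r] len 4
[v, g, f, r, d] len 5
[r, d, f] len 3
[f, d] len 2
[f, d, t] len 3
[d, t, f] len 3
Longest all-distinct length: 5.

5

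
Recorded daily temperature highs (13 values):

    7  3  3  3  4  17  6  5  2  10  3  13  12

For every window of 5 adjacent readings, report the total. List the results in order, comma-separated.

Sliding a size-5 window across the 13 values:
(7, 3, 3, 3, 4) → sum 20
(3, 3, 3, 4, 17) → sum 30
(3, 3, 4, 17, 6) → sum 33
(3, 4, 17, 6, 5) → sum 35
(4, 17, 6, 5, 2) → sum 34
(17, 6, 5, 2, 10) → sum 40
(6, 5, 2, 10, 3) → sum 26
(5, 2, 10, 3, 13) → sum 33
(2, 10, 3, 13, 12) → sum 40

20, 30, 33, 35, 34, 40, 26, 33, 40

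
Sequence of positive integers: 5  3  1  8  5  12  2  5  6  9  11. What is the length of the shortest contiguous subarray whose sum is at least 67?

11

Extend right; whenever the sum reaches 67, record the length and shrink from the left:
add 5: running sum 5 < 67
add 3: running sum 8 < 67
add 1: running sum 9 < 67
add 8: running sum 17 < 67
add 5: running sum 22 < 67
add 12: running sum 34 < 67
add 2: running sum 36 < 67
add 5: running sum 41 < 67
add 6: running sum 47 < 67
add 9: running sum 56 < 67
end 10: [5, 3, 1, 8, 5, 12, 2, 5, 6, 9, 11] sum 67, len 11
Shortest qualifying length: 11.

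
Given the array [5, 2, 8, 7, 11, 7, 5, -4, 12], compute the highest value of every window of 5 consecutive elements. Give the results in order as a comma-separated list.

11, 11, 11, 11, 12

Sliding a size-5 window across the 9 values:
[5, 2, 8, 7, 11] → max 11
[2, 8, 7, 11, 7] → max 11
[8, 7, 11, 7, 5] → max 11
[7, 11, 7, 5, -4] → max 11
[11, 7, 5, -4, 12] → max 12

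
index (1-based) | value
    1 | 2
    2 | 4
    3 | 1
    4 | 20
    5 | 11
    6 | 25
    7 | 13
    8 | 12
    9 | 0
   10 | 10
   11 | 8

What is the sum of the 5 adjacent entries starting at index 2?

Elements at indices 2..6: 4, 1, 20, 11, 25
sum(4, 1, 20, 11, 25) = 61

61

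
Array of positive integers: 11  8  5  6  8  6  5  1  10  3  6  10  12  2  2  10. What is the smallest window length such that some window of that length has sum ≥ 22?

2

Extend right; whenever the sum reaches 22, record the length and shrink from the left:
add 11: running sum 11 < 22
add 8: running sum 19 < 22
end 2: [11, 8, 5] sum 24, len 3
end 3: [11, 8, 5, 6] sum 30, len 4
end 4: [8, 5, 6, 8] sum 27, len 4
end 5: [5, 6, 8, 6] sum 25, len 4
end 6: [6, 8, 6, 5] sum 25, len 4
end 7: [6, 8, 6, 5, 1] sum 26, len 5
end 8: [6, 5, 1, 10] sum 22, len 4
end 9: [6, 5, 1, 10, 3] sum 25, len 5
end 10: [5, 1, 10, 3, 6] sum 25, len 5
end 11: [10, 3, 6, 10] sum 29, len 4
end 12: [10, 12] sum 22, len 2
end 13: [10, 12, 2] sum 24, len 3
end 14: [10, 12, 2, 2] sum 26, len 4
end 15: [12, 2, 2, 10] sum 26, len 4
Shortest qualifying length: 2.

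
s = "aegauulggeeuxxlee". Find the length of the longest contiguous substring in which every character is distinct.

add a: [a] len 1
add e: [a, e] len 2
add g: [a, e, g] len 3
add a (repeat a, move left end past it): [e, g, a] len 3
add u: [e, g, a, u] len 4
add u (repeat u, move left end past it): [u] len 1
add l: [u, l] len 2
add g: [u, l, g] len 3
add g (repeat g, move left end past it): [g] len 1
add e: [g, e] len 2
add e (repeat e, move left end past it): [e] len 1
add u: [e, u] len 2
add x: [e, u, x] len 3
add x (repeat x, move left end past it): [x] len 1
add l: [x, l] len 2
add e: [x, l, e] len 3
add e (repeat e, move left end past it): [e] len 1
Longest all-distinct length: 4.

4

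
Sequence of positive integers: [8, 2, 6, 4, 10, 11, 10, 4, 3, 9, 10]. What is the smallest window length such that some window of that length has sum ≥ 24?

3

add 8: running sum 8 < 24
add 2: running sum 10 < 24
add 6: running sum 16 < 24
add 4: running sum 20 < 24
end 4: [8, 2, 6, 4, 10] sum 30, len 5
end 5: [4, 10, 11] sum 25, len 3
end 6: [10, 11, 10] sum 31, len 3
end 7: [11, 10, 4] sum 25, len 3
end 8: [11, 10, 4, 3] sum 28, len 4
end 9: [10, 4, 3, 9] sum 26, len 4
end 10: [4, 3, 9, 10] sum 26, len 4
Shortest qualifying length: 3.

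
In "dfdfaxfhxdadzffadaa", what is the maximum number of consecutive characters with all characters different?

5

[d] len 1
[d, f] len 2
[f, d] len 2
[d, f] len 2
[d, f, a] len 3
[d, f, a, x] len 4
[a, x, f] len 3
[a, x, f, h] len 4
[f, h, x] len 3
[f, h, x, d] len 4
[f, h, x, d, a] len 5
[a, d] len 2
[a, d, z] len 3
[a, d, z, f] len 4
[f] len 1
[f, a] len 2
[f, a, d] len 3
[d, a] len 2
[a] len 1
Longest all-distinct length: 5.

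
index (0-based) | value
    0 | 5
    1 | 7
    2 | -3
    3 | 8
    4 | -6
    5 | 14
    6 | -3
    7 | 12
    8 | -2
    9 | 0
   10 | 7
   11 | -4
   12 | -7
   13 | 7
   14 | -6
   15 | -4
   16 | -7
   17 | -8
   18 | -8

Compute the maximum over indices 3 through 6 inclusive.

14

Elements at indices 3..6: 8, -6, 14, -3
max(8, -6, 14, -3) = 14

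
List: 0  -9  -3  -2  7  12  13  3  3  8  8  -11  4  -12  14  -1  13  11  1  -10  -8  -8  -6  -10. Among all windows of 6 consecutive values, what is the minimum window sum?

-41

Window sums for each of the 19 positions:
[0, -9, -3, -2, 7, 12] → sum 5
[-9, -3, -2, 7, 12, 13] → sum 18
[-3, -2, 7, 12, 13, 3] → sum 30
[-2, 7, 12, 13, 3, 3] → sum 36
[7, 12, 13, 3, 3, 8] → sum 46
[12, 13, 3, 3, 8, 8] → sum 47
[13, 3, 3, 8, 8, -11] → sum 24
[3, 3, 8, 8, -11, 4] → sum 15
[3, 8, 8, -11, 4, -12] → sum 0
[8, 8, -11, 4, -12, 14] → sum 11
[8, -11, 4, -12, 14, -1] → sum 2
[-11, 4, -12, 14, -1, 13] → sum 7
[4, -12, 14, -1, 13, 11] → sum 29
[-12, 14, -1, 13, 11, 1] → sum 26
[14, -1, 13, 11, 1, -10] → sum 28
[-1, 13, 11, 1, -10, -8] → sum 6
[13, 11, 1, -10, -8, -8] → sum -1
[11, 1, -10, -8, -8, -6] → sum -20
[1, -10, -8, -8, -6, -10] → sum -41
Minimum of these is -41.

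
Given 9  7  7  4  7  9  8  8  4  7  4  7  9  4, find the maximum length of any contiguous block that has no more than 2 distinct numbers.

4

[9] 1 distinct, len 1
[9, 7] 2 distinct, len 2
[9, 7, 7] 2 distinct, len 3
[7, 7, 4] 2 distinct, len 3
[7, 7, 4, 7] 2 distinct, len 4
[7, 9] 2 distinct, len 2
[9, 8] 2 distinct, len 2
[9, 8, 8] 2 distinct, len 3
[8, 8, 4] 2 distinct, len 3
[4, 7] 2 distinct, len 2
[4, 7, 4] 2 distinct, len 3
[4, 7, 4, 7] 2 distinct, len 4
[7, 9] 2 distinct, len 2
[9, 4] 2 distinct, len 2
Longest length with ≤2 distinct: 4.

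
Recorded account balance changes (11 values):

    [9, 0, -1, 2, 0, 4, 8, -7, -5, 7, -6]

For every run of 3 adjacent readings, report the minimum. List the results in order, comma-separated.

-1, -1, -1, 0, 0, -7, -7, -7, -6

Sliding a size-3 window across the 11 values:
9 0 -1 → min -1
0 -1 2 → min -1
-1 2 0 → min -1
2 0 4 → min 0
0 4 8 → min 0
4 8 -7 → min -7
8 -7 -5 → min -7
-7 -5 7 → min -7
-5 7 -6 → min -6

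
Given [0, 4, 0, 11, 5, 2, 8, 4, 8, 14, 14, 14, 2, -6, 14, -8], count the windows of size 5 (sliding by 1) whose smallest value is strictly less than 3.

[0, 4, 0, 11, 5] → min 0  < 3 ✓
[4, 0, 11, 5, 2] → min 0  < 3 ✓
[0, 11, 5, 2, 8] → min 0  < 3 ✓
[11, 5, 2, 8, 4] → min 2  < 3 ✓
[5, 2, 8, 4, 8] → min 2  < 3 ✓
[2, 8, 4, 8, 14] → min 2  < 3 ✓
[8, 4, 8, 14, 14] → min 4
[4, 8, 14, 14, 14] → min 4
[8, 14, 14, 14, 2] → min 2  < 3 ✓
[14, 14, 14, 2, -6] → min -6  < 3 ✓
[14, 14, 2, -6, 14] → min -6  < 3 ✓
[14, 2, -6, 14, -8] → min -8  < 3 ✓
10 windows satisfy the condition.

10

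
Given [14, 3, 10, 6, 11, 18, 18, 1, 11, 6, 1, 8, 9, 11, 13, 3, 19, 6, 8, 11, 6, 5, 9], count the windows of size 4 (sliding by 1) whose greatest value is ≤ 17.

(14, 3, 10, 6) → max 14  ≤ 17 ✓
(3, 10, 6, 11) → max 11  ≤ 17 ✓
(10, 6, 11, 18) → max 18
(6, 11, 18, 18) → max 18
(11, 18, 18, 1) → max 18
(18, 18, 1, 11) → max 18
(18, 1, 11, 6) → max 18
(1, 11, 6, 1) → max 11  ≤ 17 ✓
(11, 6, 1, 8) → max 11  ≤ 17 ✓
(6, 1, 8, 9) → max 9  ≤ 17 ✓
(1, 8, 9, 11) → max 11  ≤ 17 ✓
(8, 9, 11, 13) → max 13  ≤ 17 ✓
(9, 11, 13, 3) → max 13  ≤ 17 ✓
(11, 13, 3, 19) → max 19
(13, 3, 19, 6) → max 19
(3, 19, 6, 8) → max 19
(19, 6, 8, 11) → max 19
(6, 8, 11, 6) → max 11  ≤ 17 ✓
(8, 11, 6, 5) → max 11  ≤ 17 ✓
(11, 6, 5, 9) → max 11  ≤ 17 ✓
11 windows satisfy the condition.

11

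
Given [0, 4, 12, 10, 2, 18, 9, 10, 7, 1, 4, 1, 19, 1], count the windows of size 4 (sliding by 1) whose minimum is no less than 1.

10

0 4 12 10 → min 0
4 12 10 2 → min 2  ≥ 1 ✓
12 10 2 18 → min 2  ≥ 1 ✓
10 2 18 9 → min 2  ≥ 1 ✓
2 18 9 10 → min 2  ≥ 1 ✓
18 9 10 7 → min 7  ≥ 1 ✓
9 10 7 1 → min 1  ≥ 1 ✓
10 7 1 4 → min 1  ≥ 1 ✓
7 1 4 1 → min 1  ≥ 1 ✓
1 4 1 19 → min 1  ≥ 1 ✓
4 1 19 1 → min 1  ≥ 1 ✓
10 windows satisfy the condition.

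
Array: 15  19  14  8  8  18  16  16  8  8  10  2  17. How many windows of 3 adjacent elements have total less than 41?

7

[15, 19, 14] → sum 48
[19, 14, 8] → sum 41
[14, 8, 8] → sum 30  < 41 ✓
[8, 8, 18] → sum 34  < 41 ✓
[8, 18, 16] → sum 42
[18, 16, 16] → sum 50
[16, 16, 8] → sum 40  < 41 ✓
[16, 8, 8] → sum 32  < 41 ✓
[8, 8, 10] → sum 26  < 41 ✓
[8, 10, 2] → sum 20  < 41 ✓
[10, 2, 17] → sum 29  < 41 ✓
7 windows satisfy the condition.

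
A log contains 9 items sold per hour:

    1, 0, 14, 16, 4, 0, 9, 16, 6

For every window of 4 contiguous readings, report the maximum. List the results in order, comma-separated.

1 0 14 16 → max 16
0 14 16 4 → max 16
14 16 4 0 → max 16
16 4 0 9 → max 16
4 0 9 16 → max 16
0 9 16 6 → max 16

16, 16, 16, 16, 16, 16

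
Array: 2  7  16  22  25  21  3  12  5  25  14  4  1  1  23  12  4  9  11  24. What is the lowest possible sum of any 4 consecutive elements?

Window sums for each of the 17 positions:
2 7 16 22 → sum 47
7 16 22 25 → sum 70
16 22 25 21 → sum 84
22 25 21 3 → sum 71
25 21 3 12 → sum 61
21 3 12 5 → sum 41
3 12 5 25 → sum 45
12 5 25 14 → sum 56
5 25 14 4 → sum 48
25 14 4 1 → sum 44
14 4 1 1 → sum 20
4 1 1 23 → sum 29
1 1 23 12 → sum 37
1 23 12 4 → sum 40
23 12 4 9 → sum 48
12 4 9 11 → sum 36
4 9 11 24 → sum 48
Lowest of these is 20.

20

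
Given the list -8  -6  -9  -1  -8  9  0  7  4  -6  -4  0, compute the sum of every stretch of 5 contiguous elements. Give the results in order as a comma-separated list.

(-8, -6, -9, -1, -8) → sum -32
(-6, -9, -1, -8, 9) → sum -15
(-9, -1, -8, 9, 0) → sum -9
(-1, -8, 9, 0, 7) → sum 7
(-8, 9, 0, 7, 4) → sum 12
(9, 0, 7, 4, -6) → sum 14
(0, 7, 4, -6, -4) → sum 1
(7, 4, -6, -4, 0) → sum 1

-32, -15, -9, 7, 12, 14, 1, 1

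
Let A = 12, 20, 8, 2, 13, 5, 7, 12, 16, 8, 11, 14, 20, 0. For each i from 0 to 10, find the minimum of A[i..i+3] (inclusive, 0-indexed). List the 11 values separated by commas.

2, 2, 2, 2, 5, 5, 7, 8, 8, 8, 0

[12, 20, 8, 2] → min 2
[20, 8, 2, 13] → min 2
[8, 2, 13, 5] → min 2
[2, 13, 5, 7] → min 2
[13, 5, 7, 12] → min 5
[5, 7, 12, 16] → min 5
[7, 12, 16, 8] → min 7
[12, 16, 8, 11] → min 8
[16, 8, 11, 14] → min 8
[8, 11, 14, 20] → min 8
[11, 14, 20, 0] → min 0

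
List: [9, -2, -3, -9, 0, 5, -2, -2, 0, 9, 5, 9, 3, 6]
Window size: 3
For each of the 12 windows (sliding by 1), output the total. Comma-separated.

4, -14, -12, -4, 3, 1, -4, 7, 14, 23, 17, 18

(9, -2, -3) → sum 4
(-2, -3, -9) → sum -14
(-3, -9, 0) → sum -12
(-9, 0, 5) → sum -4
(0, 5, -2) → sum 3
(5, -2, -2) → sum 1
(-2, -2, 0) → sum -4
(-2, 0, 9) → sum 7
(0, 9, 5) → sum 14
(9, 5, 9) → sum 23
(5, 9, 3) → sum 17
(9, 3, 6) → sum 18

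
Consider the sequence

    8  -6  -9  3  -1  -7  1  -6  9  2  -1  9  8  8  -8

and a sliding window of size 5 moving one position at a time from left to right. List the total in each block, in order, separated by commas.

-5, -20, -13, -10, -4, -1, 5, 13, 27, 26, 16

Sliding a size-5 window across the 15 values:
8 -6 -9 3 -1 → sum -5
-6 -9 3 -1 -7 → sum -20
-9 3 -1 -7 1 → sum -13
3 -1 -7 1 -6 → sum -10
-1 -7 1 -6 9 → sum -4
-7 1 -6 9 2 → sum -1
1 -6 9 2 -1 → sum 5
-6 9 2 -1 9 → sum 13
9 2 -1 9 8 → sum 27
2 -1 9 8 8 → sum 26
-1 9 8 8 -8 → sum 16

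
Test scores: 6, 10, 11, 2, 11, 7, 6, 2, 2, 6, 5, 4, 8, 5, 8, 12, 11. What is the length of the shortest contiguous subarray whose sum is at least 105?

16

add 6: running sum 6 < 105
add 10: running sum 16 < 105
add 11: running sum 27 < 105
add 2: running sum 29 < 105
add 11: running sum 40 < 105
add 7: running sum 47 < 105
add 6: running sum 53 < 105
add 2: running sum 55 < 105
add 2: running sum 57 < 105
add 6: running sum 63 < 105
add 5: running sum 68 < 105
add 4: running sum 72 < 105
add 8: running sum 80 < 105
add 5: running sum 85 < 105
add 8: running sum 93 < 105
end 15: [6, 10, 11, 2, 11, 7, 6, 2, 2, 6, 5, 4, 8, 5, 8, 12] sum 105, len 16
end 16: [10, 11, 2, 11, 7, 6, 2, 2, 6, 5, 4, 8, 5, 8, 12, 11] sum 110, len 16
Shortest qualifying length: 16.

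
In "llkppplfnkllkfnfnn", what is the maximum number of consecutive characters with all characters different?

5

add l: [l] len 1
add l (repeat l, move left end past it): [l] len 1
add k: [l, k] len 2
add p: [l, k, p] len 3
add p (repeat p, move left end past it): [p] len 1
add p (repeat p, move left end past it): [p] len 1
add l: [p, l] len 2
add f: [p, l, f] len 3
add n: [p, l, f, n] len 4
add k: [p, l, f, n, k] len 5
add l (repeat l, move left end past it): [f, n, k, l] len 4
add l (repeat l, move left end past it): [l] len 1
add k: [l, k] len 2
add f: [l, k, f] len 3
add n: [l, k, f, n] len 4
add f (repeat f, move left end past it): [n, f] len 2
add n (repeat n, move left end past it): [f, n] len 2
add n (repeat n, move left end past it): [n] len 1
Longest all-distinct length: 5.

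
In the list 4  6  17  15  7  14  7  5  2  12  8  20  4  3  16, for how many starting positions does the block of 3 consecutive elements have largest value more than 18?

4 6 17 → max 17
6 17 15 → max 17
17 15 7 → max 17
15 7 14 → max 15
7 14 7 → max 14
14 7 5 → max 14
7 5 2 → max 7
5 2 12 → max 12
2 12 8 → max 12
12 8 20 → max 20  > 18 ✓
8 20 4 → max 20  > 18 ✓
20 4 3 → max 20  > 18 ✓
4 3 16 → max 16
3 windows satisfy the condition.

3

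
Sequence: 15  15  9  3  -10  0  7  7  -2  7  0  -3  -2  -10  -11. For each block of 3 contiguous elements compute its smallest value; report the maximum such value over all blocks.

15 15 9 → min 9
15 9 3 → min 3
9 3 -10 → min -10
3 -10 0 → min -10
-10 0 7 → min -10
0 7 7 → min 0
7 7 -2 → min -2
7 -2 7 → min -2
-2 7 0 → min -2
7 0 -3 → min -3
0 -3 -2 → min -3
-3 -2 -10 → min -10
-2 -10 -11 → min -11
Maximum of these is 9.

9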